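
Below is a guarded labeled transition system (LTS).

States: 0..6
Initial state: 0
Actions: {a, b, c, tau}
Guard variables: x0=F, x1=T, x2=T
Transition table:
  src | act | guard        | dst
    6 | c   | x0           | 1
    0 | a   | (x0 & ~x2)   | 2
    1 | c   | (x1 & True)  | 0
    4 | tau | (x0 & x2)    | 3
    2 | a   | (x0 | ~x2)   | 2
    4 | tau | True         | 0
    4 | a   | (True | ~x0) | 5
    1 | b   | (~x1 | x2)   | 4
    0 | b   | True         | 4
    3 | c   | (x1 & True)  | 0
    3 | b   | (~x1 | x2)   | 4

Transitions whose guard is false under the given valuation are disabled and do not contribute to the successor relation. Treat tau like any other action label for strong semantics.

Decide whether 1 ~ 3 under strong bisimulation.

Answer: BISIMILAR

Analysis:
Refine partition for ~:
  round 0: {{0,1,2,3,4,5,6}}
  round 1: {{0},{1,3},{2,5,6},{4}}
stable after 2 split(s): 4 block(s)
[1]={1,3}  [3]={1,3}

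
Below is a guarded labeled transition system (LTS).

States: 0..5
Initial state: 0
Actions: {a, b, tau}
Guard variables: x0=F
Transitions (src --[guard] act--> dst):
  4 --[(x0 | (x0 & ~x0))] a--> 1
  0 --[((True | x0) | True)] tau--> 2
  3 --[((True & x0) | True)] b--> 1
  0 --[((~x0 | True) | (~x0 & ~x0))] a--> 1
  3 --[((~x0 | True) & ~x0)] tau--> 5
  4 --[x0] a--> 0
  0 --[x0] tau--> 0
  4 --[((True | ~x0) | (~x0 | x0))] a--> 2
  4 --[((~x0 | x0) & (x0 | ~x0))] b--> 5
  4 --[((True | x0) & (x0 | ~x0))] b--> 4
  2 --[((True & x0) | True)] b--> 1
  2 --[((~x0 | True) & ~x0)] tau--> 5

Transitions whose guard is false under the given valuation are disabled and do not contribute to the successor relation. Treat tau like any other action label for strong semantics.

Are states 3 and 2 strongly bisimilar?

Compute ~ classes (split until stable):
  P[0] = {{0,1,2,3,4,5}}
  P[1] = {{0},{1,5},{2,3},{4}}
4 equivalence class(es) (converged in 2)
3∈{2,3}, 2∈{2,3}

Answer: BISIMILAR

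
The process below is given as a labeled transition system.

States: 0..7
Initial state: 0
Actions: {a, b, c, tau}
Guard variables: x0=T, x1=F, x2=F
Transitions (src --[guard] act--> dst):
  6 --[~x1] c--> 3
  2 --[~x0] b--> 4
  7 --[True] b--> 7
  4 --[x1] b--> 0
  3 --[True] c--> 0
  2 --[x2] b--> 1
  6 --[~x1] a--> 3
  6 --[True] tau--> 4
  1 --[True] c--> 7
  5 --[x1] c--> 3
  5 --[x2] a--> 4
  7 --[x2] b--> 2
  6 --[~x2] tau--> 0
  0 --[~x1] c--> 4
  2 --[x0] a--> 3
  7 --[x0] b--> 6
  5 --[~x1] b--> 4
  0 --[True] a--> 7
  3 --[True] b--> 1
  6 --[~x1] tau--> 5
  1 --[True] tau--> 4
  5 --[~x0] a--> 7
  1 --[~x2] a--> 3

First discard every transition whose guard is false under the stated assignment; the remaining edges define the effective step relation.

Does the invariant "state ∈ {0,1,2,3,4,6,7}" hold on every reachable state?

Allowed set {0,1,2,3,4,6,7}
Reachable = {0,1,3,4,5,6,7}
  0: safe
  1: safe
  3: safe
  4: safe
  5: VIOLATES
  6: safe
  7: safe
witness against invariant: a·b·tau → 5

Answer: INVARIANT VIOLATED at state 5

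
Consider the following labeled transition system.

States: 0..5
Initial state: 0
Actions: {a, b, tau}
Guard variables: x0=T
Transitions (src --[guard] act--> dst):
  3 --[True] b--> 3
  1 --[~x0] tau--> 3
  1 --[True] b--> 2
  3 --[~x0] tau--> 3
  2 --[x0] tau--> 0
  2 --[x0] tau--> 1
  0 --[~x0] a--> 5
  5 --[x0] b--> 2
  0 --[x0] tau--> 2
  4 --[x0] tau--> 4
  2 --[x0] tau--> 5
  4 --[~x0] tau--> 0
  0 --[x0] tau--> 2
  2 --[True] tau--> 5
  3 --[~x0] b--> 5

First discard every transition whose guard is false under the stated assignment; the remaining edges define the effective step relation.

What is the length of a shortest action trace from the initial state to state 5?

Layered search for 5:
  Layer 0: {0}
  Layer 1: {2}
  Layer 2: {1,5}
depth(5)=2, e.g. tau·tau

Answer: 2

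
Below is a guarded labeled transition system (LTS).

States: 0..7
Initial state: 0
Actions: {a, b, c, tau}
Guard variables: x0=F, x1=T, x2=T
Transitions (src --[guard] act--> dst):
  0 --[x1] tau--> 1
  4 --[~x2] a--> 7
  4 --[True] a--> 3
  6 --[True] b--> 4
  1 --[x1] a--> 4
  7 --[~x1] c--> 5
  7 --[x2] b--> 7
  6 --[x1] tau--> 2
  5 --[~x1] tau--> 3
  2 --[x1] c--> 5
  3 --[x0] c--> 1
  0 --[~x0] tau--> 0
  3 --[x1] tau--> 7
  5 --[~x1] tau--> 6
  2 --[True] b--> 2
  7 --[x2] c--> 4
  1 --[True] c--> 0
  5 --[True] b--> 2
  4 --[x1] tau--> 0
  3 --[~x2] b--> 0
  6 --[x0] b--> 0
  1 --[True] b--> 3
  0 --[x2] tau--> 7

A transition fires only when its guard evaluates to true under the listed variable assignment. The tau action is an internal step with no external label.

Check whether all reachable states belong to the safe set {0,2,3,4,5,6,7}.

Answer: INVARIANT VIOLATED at state 1

Working:
Allowed set {0,2,3,4,5,6,7}
Reach set: {0,1,3,4,7}
  0: ✓
  1: outside
  3: ✓
  4: ✓
  7: ✓
witness against invariant: tau → 1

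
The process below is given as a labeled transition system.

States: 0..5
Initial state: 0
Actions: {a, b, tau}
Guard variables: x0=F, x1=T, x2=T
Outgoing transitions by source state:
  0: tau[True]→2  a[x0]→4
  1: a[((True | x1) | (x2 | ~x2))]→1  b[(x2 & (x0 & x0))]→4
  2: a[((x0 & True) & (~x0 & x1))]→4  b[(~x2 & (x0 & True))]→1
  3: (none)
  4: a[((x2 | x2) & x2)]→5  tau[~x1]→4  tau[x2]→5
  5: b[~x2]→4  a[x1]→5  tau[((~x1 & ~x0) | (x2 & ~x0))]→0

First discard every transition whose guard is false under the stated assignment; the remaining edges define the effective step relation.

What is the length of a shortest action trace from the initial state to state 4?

Answer: UNREACHABLE

Working:
Breadth-first toward 4:
  L0 = {0}
  L1 = {2}
4 never appears.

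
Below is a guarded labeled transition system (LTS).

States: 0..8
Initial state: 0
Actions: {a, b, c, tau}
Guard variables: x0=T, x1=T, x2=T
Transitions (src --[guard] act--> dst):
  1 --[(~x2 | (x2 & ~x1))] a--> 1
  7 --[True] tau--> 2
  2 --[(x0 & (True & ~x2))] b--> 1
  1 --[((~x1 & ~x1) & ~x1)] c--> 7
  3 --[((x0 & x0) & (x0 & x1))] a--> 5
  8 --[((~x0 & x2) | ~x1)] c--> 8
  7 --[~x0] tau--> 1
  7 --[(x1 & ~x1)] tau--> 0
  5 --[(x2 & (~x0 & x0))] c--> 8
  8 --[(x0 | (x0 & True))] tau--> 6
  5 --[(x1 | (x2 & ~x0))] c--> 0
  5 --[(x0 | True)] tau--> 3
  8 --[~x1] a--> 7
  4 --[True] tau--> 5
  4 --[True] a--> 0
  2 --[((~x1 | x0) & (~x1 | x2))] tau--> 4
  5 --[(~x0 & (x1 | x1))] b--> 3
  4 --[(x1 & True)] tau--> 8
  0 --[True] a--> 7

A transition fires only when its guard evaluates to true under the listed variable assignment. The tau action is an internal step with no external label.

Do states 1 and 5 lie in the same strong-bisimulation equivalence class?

Compute ~ classes (split until stable):
  round 0: {{0,1,2,3,4,5,6,7,8}}
  round 1: {{0,3},{1,6},{2,7,8},{4},{5}}
  round 2: {{0},{1,6},{2},{3},{4},{5},{7},{8}}
Fixed point at round 3; 8 class(es).
class of 1: {1,6}; class of 5: {5}

Answer: NOT BISIMILAR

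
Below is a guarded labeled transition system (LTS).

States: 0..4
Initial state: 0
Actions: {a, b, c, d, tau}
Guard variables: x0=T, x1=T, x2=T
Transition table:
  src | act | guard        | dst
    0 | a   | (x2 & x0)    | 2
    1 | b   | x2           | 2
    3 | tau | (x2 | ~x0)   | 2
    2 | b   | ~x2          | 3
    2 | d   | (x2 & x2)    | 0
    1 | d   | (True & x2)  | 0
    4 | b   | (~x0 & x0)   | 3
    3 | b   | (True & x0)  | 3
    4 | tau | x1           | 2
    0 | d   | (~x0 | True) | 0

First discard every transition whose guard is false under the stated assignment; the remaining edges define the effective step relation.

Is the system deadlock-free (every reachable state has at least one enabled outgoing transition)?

Answer: DEADLOCK-FREE

Working:
R = {0,2}
  0: a→2  d→0  [2 out]
  2: d→0  [1 out]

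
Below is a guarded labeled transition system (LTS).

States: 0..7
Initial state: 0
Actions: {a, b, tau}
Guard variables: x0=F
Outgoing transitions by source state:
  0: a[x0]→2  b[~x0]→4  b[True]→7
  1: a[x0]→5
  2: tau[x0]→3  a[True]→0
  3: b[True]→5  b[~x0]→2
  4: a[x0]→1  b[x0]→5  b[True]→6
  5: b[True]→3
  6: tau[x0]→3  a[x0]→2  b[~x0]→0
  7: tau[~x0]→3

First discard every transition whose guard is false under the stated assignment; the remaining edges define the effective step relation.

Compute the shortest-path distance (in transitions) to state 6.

Answer: 2

Analysis:
Layered search for 6:
  L0 = {0}
  L1 = {4,7}
  L2 = {3,6}
6 enters at depth 2; path b·b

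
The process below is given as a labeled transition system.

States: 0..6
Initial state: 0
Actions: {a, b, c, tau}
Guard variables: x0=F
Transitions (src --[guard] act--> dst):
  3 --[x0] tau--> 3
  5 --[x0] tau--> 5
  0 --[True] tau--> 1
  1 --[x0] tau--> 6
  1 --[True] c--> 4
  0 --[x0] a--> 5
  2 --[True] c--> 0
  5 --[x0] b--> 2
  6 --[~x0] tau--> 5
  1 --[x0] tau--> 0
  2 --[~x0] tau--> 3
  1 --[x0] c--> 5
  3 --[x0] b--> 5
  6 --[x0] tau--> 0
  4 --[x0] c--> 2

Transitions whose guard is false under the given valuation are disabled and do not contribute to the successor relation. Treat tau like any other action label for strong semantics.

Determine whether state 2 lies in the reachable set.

Guard filter leaves 5 enabled edge(s).
Layer 0: {0}
Layer 1: {1}  cumulative {0,1}
Layer 2: {4}  cumulative {0,1,4}
Reachable = {0,1,4}

Answer: UNREACHABLE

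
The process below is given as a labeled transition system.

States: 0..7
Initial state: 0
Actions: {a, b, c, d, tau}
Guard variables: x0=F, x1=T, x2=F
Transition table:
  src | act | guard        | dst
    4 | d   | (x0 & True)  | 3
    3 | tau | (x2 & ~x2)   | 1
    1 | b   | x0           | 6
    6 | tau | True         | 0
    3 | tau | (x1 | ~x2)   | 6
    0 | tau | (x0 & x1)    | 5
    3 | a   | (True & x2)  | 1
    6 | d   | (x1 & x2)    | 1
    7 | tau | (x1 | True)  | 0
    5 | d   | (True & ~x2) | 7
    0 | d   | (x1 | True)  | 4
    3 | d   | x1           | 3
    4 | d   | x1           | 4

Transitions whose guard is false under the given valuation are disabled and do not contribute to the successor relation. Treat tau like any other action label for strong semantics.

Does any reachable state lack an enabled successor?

Answer: DEADLOCK-FREE

Working:
Reach set: {0,4}
  0: d→4  [deg 1]
  4: d→4  [deg 1]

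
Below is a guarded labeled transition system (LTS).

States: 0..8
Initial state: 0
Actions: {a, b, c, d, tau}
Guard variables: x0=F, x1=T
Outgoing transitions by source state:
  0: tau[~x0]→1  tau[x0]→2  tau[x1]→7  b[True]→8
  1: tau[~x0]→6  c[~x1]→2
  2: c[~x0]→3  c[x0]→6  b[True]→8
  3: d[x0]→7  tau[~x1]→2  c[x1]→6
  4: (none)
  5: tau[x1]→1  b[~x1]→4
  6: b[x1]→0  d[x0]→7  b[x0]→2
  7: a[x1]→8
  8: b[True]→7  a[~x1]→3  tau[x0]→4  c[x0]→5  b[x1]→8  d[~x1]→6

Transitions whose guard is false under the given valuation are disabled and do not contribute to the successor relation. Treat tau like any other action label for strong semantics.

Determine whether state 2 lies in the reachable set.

After dropping false guards: 12 live edges.
Layer 0: {0}
Layer 1: {1,7,8}  total {0,1,7,8}
Layer 2: {6}  total {0,1,6,7,8}
Reachable = {0,1,6,7,8}

Answer: UNREACHABLE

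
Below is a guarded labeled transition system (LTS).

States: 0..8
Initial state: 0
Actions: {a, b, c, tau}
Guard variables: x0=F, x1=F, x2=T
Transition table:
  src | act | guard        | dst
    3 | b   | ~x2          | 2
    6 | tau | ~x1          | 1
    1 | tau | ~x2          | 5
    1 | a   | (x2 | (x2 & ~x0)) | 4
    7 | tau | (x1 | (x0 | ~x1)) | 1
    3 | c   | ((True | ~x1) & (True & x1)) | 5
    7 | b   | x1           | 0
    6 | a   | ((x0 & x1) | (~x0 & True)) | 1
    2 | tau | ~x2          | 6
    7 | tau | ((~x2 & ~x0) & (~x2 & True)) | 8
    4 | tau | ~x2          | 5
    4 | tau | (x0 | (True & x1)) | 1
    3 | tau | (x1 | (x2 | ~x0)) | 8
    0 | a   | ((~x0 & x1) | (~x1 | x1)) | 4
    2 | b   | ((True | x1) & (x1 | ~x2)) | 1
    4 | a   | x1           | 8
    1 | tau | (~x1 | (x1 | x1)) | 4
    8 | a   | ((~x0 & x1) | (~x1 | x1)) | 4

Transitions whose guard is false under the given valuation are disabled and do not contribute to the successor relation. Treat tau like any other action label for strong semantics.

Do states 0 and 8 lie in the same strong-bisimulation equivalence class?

Answer: BISIMILAR

Trace:
Bisimulation quotient by refinement:
  P[0] = {{0,1,2,3,4,5,6,7,8}}
  P[1] = {{0,8},{1,6},{2,4,5},{3,7}}
  P[2] = {{0,8},{1},{2,4,5},{3},{6},{7}}
6 equivalence class(es) (converged in 3)
class of 0: {0,8}; class of 8: {0,8}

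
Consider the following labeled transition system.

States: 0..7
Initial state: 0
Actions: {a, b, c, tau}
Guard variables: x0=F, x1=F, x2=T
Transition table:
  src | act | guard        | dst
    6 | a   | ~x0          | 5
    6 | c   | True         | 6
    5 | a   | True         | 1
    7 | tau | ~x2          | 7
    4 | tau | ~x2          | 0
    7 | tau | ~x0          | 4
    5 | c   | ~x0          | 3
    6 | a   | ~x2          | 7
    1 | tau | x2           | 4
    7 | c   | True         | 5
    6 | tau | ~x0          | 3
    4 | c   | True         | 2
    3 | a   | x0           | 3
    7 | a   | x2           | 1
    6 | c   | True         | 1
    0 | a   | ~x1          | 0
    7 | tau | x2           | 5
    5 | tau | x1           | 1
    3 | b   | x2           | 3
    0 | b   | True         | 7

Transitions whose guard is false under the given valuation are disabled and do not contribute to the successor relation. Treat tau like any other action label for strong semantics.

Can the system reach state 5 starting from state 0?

After dropping false guards: 15 live edges.
L0 = {0}
L1 = {7}  total {0,7}
L2 = {1,4,5}  total {0,1,4,5,7}
L3 = {2,3}  total {0,1,2,3,4,5,7}
R = {0,1,2,3,4,5,7}
Path to 5: b·tau

Answer: REACHABLE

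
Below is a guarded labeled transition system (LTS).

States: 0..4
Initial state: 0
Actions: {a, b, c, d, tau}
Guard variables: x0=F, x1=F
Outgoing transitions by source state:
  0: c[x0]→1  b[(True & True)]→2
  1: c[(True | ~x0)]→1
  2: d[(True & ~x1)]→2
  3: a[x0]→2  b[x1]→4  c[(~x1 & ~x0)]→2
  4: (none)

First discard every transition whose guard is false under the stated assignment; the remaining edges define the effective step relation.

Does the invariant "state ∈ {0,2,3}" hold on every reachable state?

Safe = {0,2,3}
Reachable = {0,2}
  0: ✓
  2: ✓

Answer: INVARIANT HOLDS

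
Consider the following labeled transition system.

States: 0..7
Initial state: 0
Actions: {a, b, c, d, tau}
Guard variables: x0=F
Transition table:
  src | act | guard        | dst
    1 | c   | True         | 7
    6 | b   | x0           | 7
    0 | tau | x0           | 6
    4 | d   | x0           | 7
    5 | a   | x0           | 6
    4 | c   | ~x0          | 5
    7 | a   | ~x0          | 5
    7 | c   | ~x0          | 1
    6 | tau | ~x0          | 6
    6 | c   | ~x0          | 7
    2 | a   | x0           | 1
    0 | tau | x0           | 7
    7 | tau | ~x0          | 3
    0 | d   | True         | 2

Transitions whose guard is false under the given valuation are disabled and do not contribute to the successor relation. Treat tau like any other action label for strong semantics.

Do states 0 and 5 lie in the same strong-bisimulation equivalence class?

Bisimulation quotient by refinement:
  P[0] = {{0,1,2,3,4,5,6,7}}
  P[1] = {{0},{1,4},{2,3,5},{6},{7}}
  P[2] = {{0},{1},{2,3,5},{4},{6},{7}}
6 equivalence class(es) (converged in 3)
class of 0: {0}; class of 5: {2,3,5}

Answer: NOT BISIMILAR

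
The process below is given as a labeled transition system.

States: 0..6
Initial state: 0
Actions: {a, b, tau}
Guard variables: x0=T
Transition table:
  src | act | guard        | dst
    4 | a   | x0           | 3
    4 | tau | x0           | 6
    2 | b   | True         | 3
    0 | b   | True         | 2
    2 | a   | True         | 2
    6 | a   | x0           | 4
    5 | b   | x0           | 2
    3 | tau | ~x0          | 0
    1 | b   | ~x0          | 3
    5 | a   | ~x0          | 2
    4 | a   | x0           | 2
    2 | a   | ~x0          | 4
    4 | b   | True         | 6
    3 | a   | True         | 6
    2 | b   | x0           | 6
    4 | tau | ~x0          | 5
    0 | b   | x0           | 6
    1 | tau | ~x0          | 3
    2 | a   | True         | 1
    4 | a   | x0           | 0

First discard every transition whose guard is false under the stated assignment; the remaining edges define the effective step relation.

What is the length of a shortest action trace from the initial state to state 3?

Answer: 2

Analysis:
Layered search for 3:
  L0 = {0}
  L1 = {2,6}
  L2 = {1,3,4}
first hit 3 at d=2 via b·b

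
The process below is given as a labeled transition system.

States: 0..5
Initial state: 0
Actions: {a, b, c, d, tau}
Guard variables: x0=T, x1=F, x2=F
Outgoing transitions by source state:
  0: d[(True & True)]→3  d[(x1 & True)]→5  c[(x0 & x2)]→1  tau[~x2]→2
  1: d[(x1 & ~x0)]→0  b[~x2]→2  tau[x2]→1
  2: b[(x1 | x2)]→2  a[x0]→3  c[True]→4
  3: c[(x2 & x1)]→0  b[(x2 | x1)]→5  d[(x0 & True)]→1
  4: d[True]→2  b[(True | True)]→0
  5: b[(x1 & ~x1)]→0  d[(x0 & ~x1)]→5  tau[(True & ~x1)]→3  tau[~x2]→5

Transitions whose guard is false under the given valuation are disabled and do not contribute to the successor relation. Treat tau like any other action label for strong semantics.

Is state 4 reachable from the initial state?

Answer: REACHABLE

Working:
11 transition(s) survive guard evaluation.
depth 0: {0}
depth 1: {2,3}  total {0,2,3}
depth 2: {1,4}  total {0,1,2,3,4}
R = {0,1,2,3,4}
trace reaching 4: tau·c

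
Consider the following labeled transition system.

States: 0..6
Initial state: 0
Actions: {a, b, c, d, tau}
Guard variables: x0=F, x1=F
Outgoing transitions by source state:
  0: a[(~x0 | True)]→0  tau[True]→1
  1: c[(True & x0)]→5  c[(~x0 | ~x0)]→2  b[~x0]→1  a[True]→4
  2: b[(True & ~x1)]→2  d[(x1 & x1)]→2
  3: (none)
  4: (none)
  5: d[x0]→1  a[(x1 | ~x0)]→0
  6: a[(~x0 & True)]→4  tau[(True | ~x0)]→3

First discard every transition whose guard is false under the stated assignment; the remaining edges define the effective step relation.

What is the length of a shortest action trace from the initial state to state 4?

Layered search for 4:
  L0 = {0}
  L1 = {1}
  L2 = {2,4}
first hit 4 at d=2 via tau·a

Answer: 2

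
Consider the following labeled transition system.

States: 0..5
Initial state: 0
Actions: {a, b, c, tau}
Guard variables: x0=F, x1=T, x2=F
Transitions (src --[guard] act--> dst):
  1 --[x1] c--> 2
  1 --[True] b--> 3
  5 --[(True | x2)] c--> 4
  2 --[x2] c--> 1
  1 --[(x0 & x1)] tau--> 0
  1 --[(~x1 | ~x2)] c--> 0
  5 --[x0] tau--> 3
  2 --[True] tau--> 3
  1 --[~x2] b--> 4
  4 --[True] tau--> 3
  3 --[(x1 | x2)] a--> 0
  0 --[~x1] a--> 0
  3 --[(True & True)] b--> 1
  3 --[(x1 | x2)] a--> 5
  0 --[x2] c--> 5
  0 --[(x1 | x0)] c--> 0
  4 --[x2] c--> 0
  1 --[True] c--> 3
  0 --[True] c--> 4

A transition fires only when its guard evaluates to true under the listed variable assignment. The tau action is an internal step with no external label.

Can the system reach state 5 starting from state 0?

Answer: REACHABLE

Trace:
13 transition(s) survive guard evaluation.
Layer 0: {0}
Layer 1: {4}  now seen {0,4}
Layer 2: {3}  now seen {0,3,4}
Layer 3: {1,5}  now seen {0,1,3,4,5}
Layer 4: {2}  now seen {0,1,2,3,4,5}
Reachable = {0,1,2,3,4,5}
Path to 5: c·tau·a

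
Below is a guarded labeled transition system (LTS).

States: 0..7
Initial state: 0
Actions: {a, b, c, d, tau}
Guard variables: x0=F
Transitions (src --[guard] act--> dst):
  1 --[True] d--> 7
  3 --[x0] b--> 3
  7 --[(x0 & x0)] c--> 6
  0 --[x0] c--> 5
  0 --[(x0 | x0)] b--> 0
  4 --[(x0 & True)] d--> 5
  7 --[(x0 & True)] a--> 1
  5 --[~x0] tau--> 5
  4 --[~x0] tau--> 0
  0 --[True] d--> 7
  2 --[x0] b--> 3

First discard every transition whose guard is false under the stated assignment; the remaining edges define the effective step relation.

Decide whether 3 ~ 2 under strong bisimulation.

Answer: BISIMILAR

Trace:
Bisimulation quotient by refinement:
  π0 = {{0,1,2,3,4,5,6,7}}
  π1 = {{0,1},{2,3,6,7},{4,5}}
  π2 = {{0,1},{2,3,6,7},{4},{5}}
Fixed point at round 3; 4 class(es).
3∈{2,3,6,7}, 2∈{2,3,6,7}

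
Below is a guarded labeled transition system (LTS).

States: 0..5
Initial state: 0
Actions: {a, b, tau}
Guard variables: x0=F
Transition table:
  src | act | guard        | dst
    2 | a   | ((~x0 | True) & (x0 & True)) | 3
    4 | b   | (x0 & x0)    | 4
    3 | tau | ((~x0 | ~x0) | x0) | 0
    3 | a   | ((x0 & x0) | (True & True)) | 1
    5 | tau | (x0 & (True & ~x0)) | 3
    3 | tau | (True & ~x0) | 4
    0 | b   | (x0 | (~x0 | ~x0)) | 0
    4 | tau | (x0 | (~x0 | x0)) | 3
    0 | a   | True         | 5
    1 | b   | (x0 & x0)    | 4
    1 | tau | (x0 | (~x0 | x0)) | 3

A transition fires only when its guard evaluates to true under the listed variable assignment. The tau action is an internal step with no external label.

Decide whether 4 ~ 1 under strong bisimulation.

Answer: BISIMILAR

Trace:
Compute ~ classes (split until stable):
  P[0] = {{0,1,2,3,4,5}}
  P[1] = {{0},{1,4},{2,5},{3}}
4 equivalence class(es) (converged in 2)
[4]={1,4}  [1]={1,4}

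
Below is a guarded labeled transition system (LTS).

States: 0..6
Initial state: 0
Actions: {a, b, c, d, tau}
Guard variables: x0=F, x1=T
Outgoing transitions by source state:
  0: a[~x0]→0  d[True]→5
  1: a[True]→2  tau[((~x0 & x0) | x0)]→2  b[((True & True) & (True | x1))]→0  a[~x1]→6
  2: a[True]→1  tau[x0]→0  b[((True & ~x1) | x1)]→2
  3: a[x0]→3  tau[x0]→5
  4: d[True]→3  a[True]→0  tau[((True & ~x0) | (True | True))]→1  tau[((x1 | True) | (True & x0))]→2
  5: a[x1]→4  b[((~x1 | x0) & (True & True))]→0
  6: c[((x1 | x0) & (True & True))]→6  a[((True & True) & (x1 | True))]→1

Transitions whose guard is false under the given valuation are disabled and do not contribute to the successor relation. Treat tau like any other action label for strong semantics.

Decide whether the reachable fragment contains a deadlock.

Answer: DEADLOCK at state 3

Analysis:
Reach set: {0,1,2,3,4,5}
  0: a→0  d→5  [deg 2]
  1: a→2  b→0  [deg 2]
  2: a→1  b→2  [deg 2]
  3: ∅  [STUCK]
  4: a→0  d→3  tau→1  tau→2  [deg 4]
  5: a→4  [deg 1]
witness 3: d·a·d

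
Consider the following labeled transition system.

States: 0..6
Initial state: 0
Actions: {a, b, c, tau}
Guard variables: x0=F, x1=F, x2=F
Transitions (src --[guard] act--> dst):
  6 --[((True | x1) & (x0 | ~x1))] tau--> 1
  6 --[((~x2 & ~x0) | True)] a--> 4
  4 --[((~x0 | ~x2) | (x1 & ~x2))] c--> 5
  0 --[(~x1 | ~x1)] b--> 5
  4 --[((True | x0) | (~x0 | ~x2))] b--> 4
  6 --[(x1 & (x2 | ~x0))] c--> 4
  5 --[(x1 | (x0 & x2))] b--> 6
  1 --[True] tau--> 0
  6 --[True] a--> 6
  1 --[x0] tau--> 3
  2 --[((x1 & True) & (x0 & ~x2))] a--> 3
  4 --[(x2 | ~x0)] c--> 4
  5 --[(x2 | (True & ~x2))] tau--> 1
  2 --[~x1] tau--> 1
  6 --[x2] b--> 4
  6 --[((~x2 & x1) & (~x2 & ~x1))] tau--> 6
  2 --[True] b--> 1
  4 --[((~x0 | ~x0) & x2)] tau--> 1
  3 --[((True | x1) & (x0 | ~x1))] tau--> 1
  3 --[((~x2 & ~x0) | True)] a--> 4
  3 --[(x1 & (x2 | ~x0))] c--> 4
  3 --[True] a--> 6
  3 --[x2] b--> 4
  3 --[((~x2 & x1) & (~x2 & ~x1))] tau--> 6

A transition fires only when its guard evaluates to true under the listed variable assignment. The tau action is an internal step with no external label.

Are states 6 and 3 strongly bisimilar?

Refine partition for ~:
  π0 = {{0,1,2,3,4,5,6}}
  π1 = {{0},{1,5},{2},{3,6},{4}}
  π2 = {{0},{1},{2},{3,6},{4},{5}}
stable after 3 split(s): 6 block(s)
6∈{3,6}, 3∈{3,6}

Answer: BISIMILAR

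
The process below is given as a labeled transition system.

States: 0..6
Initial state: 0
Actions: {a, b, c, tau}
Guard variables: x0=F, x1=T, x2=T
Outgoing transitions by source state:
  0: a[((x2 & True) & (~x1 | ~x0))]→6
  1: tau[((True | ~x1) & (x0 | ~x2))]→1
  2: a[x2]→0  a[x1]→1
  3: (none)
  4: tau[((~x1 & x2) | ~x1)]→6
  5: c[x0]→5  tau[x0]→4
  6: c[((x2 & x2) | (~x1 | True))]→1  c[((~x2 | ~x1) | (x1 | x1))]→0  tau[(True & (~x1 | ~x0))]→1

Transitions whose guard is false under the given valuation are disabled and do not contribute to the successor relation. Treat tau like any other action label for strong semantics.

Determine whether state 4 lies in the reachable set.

Guard filter leaves 6 enabled edge(s).
Layer 0: {0}
Layer 1: {6}  total {0,6}
Layer 2: {1}  total {0,1,6}
Reach set: {0,1,6}

Answer: UNREACHABLE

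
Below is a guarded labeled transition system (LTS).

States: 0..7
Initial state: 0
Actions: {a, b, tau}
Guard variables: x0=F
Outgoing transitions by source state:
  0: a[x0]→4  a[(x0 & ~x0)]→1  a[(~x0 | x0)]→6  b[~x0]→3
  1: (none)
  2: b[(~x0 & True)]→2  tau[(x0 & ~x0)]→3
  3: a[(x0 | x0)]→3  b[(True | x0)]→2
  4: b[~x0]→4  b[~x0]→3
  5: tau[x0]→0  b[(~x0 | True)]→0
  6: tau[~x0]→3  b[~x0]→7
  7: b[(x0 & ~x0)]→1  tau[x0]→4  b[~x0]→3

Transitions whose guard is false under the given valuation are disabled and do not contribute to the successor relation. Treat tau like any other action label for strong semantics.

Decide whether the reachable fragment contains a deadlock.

Reach set: {0,2,3,6,7}
  0: a→6  b→3  [deg 2]
  2: b→2  [deg 1]
  3: b→2  [deg 1]
  6: b→7  tau→3  [deg 2]
  7: b→3  [deg 1]

Answer: DEADLOCK-FREE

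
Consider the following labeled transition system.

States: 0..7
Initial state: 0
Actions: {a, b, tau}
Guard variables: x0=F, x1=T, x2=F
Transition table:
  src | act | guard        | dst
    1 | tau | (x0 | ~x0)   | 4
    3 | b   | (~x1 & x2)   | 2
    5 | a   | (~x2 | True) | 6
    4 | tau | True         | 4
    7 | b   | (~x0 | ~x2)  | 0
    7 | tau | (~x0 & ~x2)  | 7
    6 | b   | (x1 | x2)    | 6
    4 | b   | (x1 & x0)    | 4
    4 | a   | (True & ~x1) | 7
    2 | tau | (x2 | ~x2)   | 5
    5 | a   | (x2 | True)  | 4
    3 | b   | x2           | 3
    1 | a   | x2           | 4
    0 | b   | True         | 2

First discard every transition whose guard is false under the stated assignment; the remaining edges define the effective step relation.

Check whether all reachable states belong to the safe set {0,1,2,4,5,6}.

Safe = {0,1,2,4,5,6}
Reachable = {0,2,4,5,6}
  0: ✓
  2: ✓
  4: ✓
  5: ✓
  6: ✓

Answer: INVARIANT HOLDS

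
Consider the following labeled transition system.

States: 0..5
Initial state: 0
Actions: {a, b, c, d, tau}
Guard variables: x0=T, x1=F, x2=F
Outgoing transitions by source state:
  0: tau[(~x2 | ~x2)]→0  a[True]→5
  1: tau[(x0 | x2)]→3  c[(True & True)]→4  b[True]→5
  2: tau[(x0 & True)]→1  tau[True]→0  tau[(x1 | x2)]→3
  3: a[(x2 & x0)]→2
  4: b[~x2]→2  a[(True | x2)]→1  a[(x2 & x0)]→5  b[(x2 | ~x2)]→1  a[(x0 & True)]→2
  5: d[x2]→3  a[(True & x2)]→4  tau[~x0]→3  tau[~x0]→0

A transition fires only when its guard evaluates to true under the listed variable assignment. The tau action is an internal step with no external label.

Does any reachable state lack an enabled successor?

Reachable = {0,5}
  0: a→5  tau→0  [2 exit(s)]
  5: ∅  [no exit]
witness 5: a

Answer: DEADLOCK at state 5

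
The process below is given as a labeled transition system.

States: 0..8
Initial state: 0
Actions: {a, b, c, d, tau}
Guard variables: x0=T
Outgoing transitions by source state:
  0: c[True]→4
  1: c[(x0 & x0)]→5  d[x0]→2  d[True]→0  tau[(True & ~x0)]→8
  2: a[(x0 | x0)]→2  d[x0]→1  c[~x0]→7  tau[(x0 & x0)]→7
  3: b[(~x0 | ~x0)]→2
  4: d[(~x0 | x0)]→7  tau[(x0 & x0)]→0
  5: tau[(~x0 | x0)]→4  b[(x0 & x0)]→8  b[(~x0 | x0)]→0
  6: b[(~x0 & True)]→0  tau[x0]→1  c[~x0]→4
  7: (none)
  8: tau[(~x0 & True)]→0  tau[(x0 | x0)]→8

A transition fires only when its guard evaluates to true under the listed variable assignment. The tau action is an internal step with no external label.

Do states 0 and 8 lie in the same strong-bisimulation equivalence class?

Answer: NOT BISIMILAR

Working:
Bisimulation quotient by refinement:
  round 0: {{0,1,2,3,4,5,6,7,8}}
  round 1: {{0},{1},{2},{3,7},{4},{5},{6,8}}
  round 2: {{0},{1},{2},{3,7},{4},{5},{6},{8}}
8 equivalence class(es) (converged in 3)
class of 0: {0}; class of 8: {8}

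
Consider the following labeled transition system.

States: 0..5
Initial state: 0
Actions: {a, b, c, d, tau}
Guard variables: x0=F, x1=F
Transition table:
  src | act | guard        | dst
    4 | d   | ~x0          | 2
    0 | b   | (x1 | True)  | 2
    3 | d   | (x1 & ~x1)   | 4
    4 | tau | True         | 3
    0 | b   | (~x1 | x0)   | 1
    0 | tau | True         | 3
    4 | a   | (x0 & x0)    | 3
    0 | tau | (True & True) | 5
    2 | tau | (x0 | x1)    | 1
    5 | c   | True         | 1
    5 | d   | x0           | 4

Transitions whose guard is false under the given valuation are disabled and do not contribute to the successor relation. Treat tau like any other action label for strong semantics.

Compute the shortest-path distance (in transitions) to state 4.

Answer: UNREACHABLE

Trace:
Layered search for 4:
  Layer 0: {0}
  Layer 1: {1,2,3,5}
4 never appears.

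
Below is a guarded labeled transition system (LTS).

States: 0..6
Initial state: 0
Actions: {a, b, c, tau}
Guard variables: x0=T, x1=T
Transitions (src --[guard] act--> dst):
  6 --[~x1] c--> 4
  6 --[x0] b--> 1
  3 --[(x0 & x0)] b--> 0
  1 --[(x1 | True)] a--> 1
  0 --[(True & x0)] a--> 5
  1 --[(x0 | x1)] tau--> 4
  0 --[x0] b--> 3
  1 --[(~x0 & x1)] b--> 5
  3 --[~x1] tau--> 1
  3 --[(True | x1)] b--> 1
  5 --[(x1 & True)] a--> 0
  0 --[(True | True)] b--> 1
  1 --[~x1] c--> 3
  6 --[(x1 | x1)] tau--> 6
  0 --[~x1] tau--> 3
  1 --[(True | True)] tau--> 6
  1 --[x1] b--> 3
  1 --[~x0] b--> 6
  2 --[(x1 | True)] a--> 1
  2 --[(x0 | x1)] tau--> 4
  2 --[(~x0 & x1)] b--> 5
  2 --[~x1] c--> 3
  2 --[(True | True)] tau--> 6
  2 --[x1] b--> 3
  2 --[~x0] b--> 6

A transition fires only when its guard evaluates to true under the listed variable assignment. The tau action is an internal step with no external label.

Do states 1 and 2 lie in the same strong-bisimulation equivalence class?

Answer: BISIMILAR

Trace:
Refine partition for ~:
  P[0] = {{0,1,2,3,4,5,6}}
  P[1] = {{0},{1,2},{3},{4},{5},{6}}
stable after 2 split(s): 6 block(s)
class of 1: {1,2}; class of 2: {1,2}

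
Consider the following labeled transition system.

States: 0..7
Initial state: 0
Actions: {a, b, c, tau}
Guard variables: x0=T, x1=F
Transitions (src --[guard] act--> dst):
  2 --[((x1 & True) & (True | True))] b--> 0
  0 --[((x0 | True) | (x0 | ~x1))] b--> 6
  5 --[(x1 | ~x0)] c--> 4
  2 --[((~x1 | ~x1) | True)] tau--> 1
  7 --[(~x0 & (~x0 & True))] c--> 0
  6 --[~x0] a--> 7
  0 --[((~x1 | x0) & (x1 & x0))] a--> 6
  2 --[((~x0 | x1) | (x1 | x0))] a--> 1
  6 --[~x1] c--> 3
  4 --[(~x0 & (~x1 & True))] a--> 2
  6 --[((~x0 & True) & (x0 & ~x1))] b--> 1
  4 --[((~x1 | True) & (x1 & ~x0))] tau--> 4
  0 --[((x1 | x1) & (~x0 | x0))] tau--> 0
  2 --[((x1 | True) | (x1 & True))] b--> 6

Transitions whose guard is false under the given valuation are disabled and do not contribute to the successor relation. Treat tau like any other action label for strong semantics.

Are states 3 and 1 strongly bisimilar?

Bisimulation quotient by refinement:
  P[0] = {{0,1,2,3,4,5,6,7}}
  P[1] = {{0},{1,3,4,5,7},{2},{6}}
stable after 2 split(s): 4 block(s)
3∈{1,3,4,5,7}, 1∈{1,3,4,5,7}

Answer: BISIMILAR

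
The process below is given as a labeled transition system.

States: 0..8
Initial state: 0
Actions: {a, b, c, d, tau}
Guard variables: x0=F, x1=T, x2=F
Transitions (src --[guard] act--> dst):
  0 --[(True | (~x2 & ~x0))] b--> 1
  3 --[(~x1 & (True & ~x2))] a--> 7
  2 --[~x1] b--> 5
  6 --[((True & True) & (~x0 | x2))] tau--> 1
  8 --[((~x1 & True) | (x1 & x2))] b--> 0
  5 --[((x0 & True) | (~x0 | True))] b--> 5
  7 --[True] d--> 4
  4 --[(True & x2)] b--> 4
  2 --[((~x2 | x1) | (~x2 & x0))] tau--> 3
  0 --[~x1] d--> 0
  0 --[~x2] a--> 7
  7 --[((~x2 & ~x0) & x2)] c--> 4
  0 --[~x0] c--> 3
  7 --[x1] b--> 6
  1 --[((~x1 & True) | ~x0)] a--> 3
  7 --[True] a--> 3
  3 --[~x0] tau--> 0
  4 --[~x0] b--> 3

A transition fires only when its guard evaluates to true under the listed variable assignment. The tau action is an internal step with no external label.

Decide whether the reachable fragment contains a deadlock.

Answer: DEADLOCK-FREE

Analysis:
Reach set: {0,1,3,4,6,7}
  0: a→7  b→1  c→3  [3 exit(s)]
  1: a→3  [1 exit(s)]
  3: tau→0  [1 exit(s)]
  4: b→3  [1 exit(s)]
  6: tau→1  [1 exit(s)]
  7: a→3  b→6  d→4  [3 exit(s)]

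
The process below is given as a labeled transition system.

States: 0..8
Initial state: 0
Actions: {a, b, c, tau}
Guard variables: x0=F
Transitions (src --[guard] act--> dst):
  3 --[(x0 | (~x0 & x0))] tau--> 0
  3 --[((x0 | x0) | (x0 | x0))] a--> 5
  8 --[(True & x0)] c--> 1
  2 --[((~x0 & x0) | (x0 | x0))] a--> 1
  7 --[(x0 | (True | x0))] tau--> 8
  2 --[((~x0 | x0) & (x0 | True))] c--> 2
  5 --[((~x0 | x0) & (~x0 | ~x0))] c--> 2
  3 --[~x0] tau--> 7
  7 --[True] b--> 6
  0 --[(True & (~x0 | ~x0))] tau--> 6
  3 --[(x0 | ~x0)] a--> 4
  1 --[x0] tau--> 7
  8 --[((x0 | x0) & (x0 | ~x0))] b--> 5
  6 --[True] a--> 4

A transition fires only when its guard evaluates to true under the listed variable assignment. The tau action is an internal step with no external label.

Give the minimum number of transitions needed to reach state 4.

Breadth-first toward 4:
  L0 = {0}
  L1 = {6}
  L2 = {4}
first hit 4 at d=2 via tau·a

Answer: 2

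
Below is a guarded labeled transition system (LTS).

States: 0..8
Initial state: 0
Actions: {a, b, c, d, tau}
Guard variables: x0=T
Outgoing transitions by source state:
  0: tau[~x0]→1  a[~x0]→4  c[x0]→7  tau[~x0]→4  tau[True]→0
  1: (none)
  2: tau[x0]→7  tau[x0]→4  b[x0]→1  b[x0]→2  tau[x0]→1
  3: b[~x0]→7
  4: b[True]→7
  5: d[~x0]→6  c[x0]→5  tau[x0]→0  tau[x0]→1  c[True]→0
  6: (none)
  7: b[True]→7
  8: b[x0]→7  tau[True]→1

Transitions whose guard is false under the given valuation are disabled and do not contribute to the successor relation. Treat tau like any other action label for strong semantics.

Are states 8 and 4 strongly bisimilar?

Bisimulation quotient by refinement:
  P[0] = {{0,1,2,3,4,5,6,7,8}}
  P[1] = {{0,5},{1,3,6},{2,8},{4,7}}
  P[2] = {{0},{1,3,6},{2},{4,7},{5},{8}}
Fixed point at round 3; 6 class(es).
class of 8: {8}; class of 4: {4,7}

Answer: NOT BISIMILAR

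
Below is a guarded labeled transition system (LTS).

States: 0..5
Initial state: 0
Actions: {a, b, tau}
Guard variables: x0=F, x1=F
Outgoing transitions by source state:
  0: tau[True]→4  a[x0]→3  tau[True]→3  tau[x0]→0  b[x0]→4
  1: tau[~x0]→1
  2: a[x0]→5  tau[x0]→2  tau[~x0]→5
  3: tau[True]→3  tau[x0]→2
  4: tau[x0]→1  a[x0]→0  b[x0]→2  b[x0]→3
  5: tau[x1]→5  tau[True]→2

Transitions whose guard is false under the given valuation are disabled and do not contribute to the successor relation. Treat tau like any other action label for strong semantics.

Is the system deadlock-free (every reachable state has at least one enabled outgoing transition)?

R = {0,3,4}
  0: tau→3  tau→4  [2 out]
  3: tau→3  [1 out]
  4: ∅  [STUCK]
witness 4: tau

Answer: DEADLOCK at state 4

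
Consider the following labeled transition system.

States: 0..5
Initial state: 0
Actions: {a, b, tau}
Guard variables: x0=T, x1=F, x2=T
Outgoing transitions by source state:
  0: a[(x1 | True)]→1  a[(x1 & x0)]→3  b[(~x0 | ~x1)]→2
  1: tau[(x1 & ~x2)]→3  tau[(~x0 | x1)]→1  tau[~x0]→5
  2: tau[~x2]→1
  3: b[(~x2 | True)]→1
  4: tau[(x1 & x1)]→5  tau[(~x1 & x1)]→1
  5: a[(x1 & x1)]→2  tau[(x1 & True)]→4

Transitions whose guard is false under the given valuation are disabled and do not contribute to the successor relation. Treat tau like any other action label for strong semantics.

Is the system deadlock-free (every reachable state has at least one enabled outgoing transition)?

Answer: DEADLOCK at state 1

Analysis:
Reach set: {0,1,2}
  0: a→1  b→2  [2 exit(s)]
  1: ∅  [STUCK]
  2: ∅  [STUCK]
witness 1: a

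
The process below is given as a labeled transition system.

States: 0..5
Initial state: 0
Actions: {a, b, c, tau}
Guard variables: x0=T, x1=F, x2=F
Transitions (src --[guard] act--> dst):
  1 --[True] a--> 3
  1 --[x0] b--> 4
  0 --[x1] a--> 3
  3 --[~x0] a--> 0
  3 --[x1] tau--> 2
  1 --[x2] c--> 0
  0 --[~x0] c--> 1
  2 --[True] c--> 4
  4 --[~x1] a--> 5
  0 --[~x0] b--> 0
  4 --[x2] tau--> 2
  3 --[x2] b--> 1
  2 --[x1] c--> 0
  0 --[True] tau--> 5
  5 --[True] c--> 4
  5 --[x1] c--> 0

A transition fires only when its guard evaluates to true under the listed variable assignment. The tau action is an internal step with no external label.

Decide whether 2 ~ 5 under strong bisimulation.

Answer: BISIMILAR

Trace:
Refine partition for ~:
  P[0] = {{0,1,2,3,4,5}}
  P[1] = {{0},{1},{2,5},{3},{4}}
stable after 2 split(s): 5 block(s)
class of 2: {2,5}; class of 5: {2,5}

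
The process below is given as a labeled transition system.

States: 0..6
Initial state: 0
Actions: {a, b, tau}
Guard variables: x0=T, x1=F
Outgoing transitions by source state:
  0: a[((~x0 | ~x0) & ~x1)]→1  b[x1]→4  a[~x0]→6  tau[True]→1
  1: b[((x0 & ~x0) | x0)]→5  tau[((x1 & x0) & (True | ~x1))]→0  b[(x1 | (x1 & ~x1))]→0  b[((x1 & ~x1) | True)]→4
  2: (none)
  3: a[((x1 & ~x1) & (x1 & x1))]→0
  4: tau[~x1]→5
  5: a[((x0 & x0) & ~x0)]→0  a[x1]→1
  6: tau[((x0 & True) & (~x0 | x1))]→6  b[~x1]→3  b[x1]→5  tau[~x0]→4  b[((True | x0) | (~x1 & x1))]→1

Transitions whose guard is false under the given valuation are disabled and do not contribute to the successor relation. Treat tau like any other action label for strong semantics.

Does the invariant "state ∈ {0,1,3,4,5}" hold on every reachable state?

Allowed set {0,1,3,4,5}
Reachable = {0,1,4,5}
  0: safe
  1: safe
  4: safe
  5: safe

Answer: INVARIANT HOLDS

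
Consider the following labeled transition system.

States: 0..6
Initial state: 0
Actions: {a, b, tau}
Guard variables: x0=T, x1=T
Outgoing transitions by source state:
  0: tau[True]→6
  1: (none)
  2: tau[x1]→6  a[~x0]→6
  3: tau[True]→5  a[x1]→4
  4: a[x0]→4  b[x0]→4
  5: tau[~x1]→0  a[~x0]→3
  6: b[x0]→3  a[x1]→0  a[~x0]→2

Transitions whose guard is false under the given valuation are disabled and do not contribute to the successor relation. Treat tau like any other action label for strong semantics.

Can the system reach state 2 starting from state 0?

Guard filter leaves 8 enabled edge(s).
Layer 0: {0}
Layer 1: {6}  now seen {0,6}
Layer 2: {3}  now seen {0,3,6}
Layer 3: {4,5}  now seen {0,3,4,5,6}
Reach set: {0,3,4,5,6}

Answer: UNREACHABLE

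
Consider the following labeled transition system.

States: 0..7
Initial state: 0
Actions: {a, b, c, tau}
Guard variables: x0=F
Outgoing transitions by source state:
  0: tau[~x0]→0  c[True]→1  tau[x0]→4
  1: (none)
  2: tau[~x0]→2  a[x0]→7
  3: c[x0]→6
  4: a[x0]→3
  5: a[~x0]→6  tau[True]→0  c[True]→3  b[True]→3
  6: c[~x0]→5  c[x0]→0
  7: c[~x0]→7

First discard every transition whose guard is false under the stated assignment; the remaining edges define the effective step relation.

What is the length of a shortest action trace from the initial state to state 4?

Answer: UNREACHABLE

Analysis:
Breadth-first toward 4:
  L0 = {0}
  L1 = {1}
4 never appears.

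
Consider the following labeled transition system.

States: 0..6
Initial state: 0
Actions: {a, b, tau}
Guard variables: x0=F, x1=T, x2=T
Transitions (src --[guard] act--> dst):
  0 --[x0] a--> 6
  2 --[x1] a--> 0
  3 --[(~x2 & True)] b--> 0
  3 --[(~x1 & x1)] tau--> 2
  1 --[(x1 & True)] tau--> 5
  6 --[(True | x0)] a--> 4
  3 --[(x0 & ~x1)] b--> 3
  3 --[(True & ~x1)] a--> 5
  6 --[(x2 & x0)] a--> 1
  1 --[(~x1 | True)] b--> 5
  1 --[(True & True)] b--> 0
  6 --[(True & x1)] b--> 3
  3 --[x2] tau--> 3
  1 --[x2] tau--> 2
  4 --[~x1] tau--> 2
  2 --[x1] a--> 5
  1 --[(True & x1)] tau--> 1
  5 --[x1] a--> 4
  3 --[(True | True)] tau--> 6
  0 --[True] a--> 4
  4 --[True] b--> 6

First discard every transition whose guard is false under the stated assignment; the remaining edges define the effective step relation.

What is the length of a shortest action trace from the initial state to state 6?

Answer: 2

Working:
Layered search for 6:
  Layer 0: {0}
  Layer 1: {4}
  Layer 2: {6}
depth(6)=2, e.g. a·b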